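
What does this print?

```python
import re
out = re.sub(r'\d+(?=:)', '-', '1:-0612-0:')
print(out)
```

-:-0612--:

The `(?=…)`/`(?<=…)` assertion just peeks at neighbouring text; it doesn't advance the match position.
`sub` substitutes '-' at each match site.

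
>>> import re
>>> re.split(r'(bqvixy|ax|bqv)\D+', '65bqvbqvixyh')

['65', 'bqv', '']

Matches to split on: at [2:12] → 'bqvbqvixyh'.
The group in the pattern means `split` returns the separators' captures alongside the pieces.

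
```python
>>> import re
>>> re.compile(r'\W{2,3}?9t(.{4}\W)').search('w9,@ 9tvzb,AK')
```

None

The pattern matches 2 to 3 of a non-word character (lazy), then the literal '9t'; then exactly 4 of any character, then a non-word character (captured).
`re.search` tries every starting position until one works.
Here no position works, so the call returns None.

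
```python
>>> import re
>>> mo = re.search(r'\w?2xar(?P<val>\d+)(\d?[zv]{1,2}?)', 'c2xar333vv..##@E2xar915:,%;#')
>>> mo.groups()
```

('333', 'v')

The pattern matches optionally a word character, then the literal '2xa', then a literal 'r'; then one or more of a digit (captured as 'val'); then optionally a digit, then 1 to 2 of one of [zv] (lazy) (captured).
Lazy quantifiers expand one character at a time until the remainder of the pattern can match.
`search` walks the string left to right and returns the first match it finds.
The match spans [0:9] → 'c2xar333v'.
Captured: group 1 = '333', group 2 = 'v'.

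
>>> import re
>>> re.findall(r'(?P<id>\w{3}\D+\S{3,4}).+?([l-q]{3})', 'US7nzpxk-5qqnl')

[('US7nzpxk-5', 'qnl')]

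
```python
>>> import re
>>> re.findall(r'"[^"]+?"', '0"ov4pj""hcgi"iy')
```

['"ov4pj"', '"hcgi"']

Walking the string: at [1:8] → '"ov4pj"'; at [8:14] → '"hcgi"'.
With no groups in the pattern, `findall` gives back each whole match — 2 here.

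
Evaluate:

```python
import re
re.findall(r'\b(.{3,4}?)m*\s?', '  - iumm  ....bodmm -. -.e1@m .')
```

['ium', 'bod', 'e1@']

Pattern: a word boundary (`\b`, zero-width); then 3 to 4 of any character (lazy) (captured); then zero or more of the literal 'm', then optionally whitespace.
A `+?`/`*?`/`{m,n}?` starts at its minimum and grows only as far as needed for what follows to match.
Walking the string: at [4:9] match 'iumm ', group 1 = 'ium'; at [14:20] match 'bodmm ', group 1 = 'bod'; at [25:30] match 'e1@m ', group 1 = 'e1@'.
Because there's exactly one group, `findall` drops the full match and keeps group 1 from each hit.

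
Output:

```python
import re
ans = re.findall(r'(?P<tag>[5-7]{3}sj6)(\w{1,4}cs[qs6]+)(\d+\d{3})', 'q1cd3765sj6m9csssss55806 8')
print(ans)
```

[('765sj6', 'm9csssss', '55806')]

The pattern matches exactly 3 of a character in [5-7], then the literal 'sj6' (captured as 'tag'); then 1 to 4 of a word character, then the literal 'cs', then one or more of one of [qs6] (captured); then one or more of a digit, then exactly 3 of a digit (captured).
Matches: at [5:24] match '765sj6m9csssss55806', groups = ('765sj6', 'm9csssss', '55806').
With 3 capturing groups, `findall` returns a 3-tuple per match.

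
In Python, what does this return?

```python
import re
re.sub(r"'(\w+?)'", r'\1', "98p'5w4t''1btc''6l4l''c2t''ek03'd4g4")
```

Matches: at [3:9] → "'5w4t'"; at [9:15] → "'1btc'"; at [15:21] → "'6l4l'"; at [21:26] → "'c2t'"; at [26:32] → "'ek03'".
`\1` in the replacement pulls in group 1's text for each match.

'98p5w4t1btc6l4lc2tek03d4g4'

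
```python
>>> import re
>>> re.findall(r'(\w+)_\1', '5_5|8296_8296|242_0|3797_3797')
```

The backreference `\1` re-matches whatever the first group consumed, character for character.
Scanning left to right: at [0:3] match '5_5', group 1 = '5'; at [4:13] match '8296_8296', group 1 = '8296'; at [20:29] match '3797_3797', group 1 = '3797'.
Because there's exactly one group, `findall` drops the full match and keeps group 1 from each hit.

['5', '8296', '3797']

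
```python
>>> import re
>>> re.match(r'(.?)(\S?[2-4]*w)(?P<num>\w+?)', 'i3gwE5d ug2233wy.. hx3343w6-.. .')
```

None

`re.match` won't scan ahead — the pattern has to work from the very first character.
Here the pattern fails at index 0, so the call returns None.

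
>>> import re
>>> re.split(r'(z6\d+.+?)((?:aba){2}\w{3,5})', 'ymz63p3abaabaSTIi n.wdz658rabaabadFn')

['ym', 'z63p3', 'abaabaSTIi', ' n.wd', 'z658r', 'abaabadFn', '']

Pattern: the literal 'z6', then one or more of a digit, then one or more of any character (lazy) (captured); then the literal 'aba' repeated 2 times, then 3 to 5 of a word character (captured).
Because the quantifier is non-greedy, it stops expanding at the earliest point where the rest of the pattern can succeed.
Matches to split on: at [2:17] → 'z63p3abaabaSTIi'; at [22:36] → 'z658rabaabadFn'.
The group in the pattern means `split` returns the separators' captures alongside the pieces.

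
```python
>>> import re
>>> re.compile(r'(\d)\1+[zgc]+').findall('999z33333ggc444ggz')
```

`\1` is not a pattern — it's the concrete string captured by group 1, re-applied verbatim.
Matches: at [0:4] match '999z', group 1 = '9'; at [4:12] match '33333ggc', group 1 = '3'; at [12:18] match '444ggz', group 1 = '4'.
With a single group, `findall` returns only what that group captured — 3 items.

['9', '3', '4']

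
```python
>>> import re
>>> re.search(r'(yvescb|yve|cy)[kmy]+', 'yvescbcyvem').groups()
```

`re.search` scans for the first position where the pattern succeeds.
The match spans [7:11] → 'yvem'.
Captured: group 1 = 'yve'.

('yve',)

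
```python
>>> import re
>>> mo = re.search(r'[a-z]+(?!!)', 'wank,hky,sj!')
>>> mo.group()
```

A negative assertion filters positions out without eating any characters.
The match spans [0:4] → 'wank'.

'wank'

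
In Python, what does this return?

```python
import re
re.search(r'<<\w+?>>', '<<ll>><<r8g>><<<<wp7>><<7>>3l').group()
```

'<<ll>>'

The match spans [0:6] → '<<ll>>'.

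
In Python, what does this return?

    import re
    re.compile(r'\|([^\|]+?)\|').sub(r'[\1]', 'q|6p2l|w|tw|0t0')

Each match is replaced using the text its own group 1 captured.

'q[6p2l]w[tw]0t0'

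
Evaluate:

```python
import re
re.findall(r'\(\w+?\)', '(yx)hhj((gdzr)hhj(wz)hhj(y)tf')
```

['(yx)', '(gdzr)', '(wz)', '(y)']

With no groups in the pattern, `findall` gives back each whole match — 4 here.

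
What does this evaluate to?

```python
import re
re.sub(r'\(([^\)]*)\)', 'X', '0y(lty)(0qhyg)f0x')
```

'0yXXf0x'

Every occurrence is swapped for 'X'.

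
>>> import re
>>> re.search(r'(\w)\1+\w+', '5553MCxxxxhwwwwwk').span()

After group 1 captures some text, `\1` only succeeds where that same text appears again.
The match spans [0:17] → '5553MCxxxxhwwwwwk'.

(0, 17)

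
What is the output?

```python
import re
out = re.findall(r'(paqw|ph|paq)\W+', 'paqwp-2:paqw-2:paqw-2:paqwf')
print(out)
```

`findall` collects group 1 from each match (2 total).

['paqw', 'paqw']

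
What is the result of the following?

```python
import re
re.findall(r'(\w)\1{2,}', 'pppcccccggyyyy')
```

`\1` has to match the exact text group 1 already captured.
Matches: at [0:3] match 'ppp', group 1 = 'p'; at [3:8] match 'ccccc', group 1 = 'c'; at [10:14] match 'yyyy', group 1 = 'y'.
One capturing group, so `findall` returns just the captured substring from each match — 3 in all.

['p', 'c', 'y']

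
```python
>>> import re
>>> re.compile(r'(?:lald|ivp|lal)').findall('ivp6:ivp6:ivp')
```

['ivp', 'ivp', 'ivp']

With no groups in the pattern, `findall` gives back each whole match — 3 here.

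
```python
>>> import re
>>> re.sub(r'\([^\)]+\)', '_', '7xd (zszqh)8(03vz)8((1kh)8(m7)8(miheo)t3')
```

'7xd _8_8_8_8_t3'

Matches: at [4:11] → '(zszqh)'; at [12:18] → '(03vz)'; at [19:25] → '((1kh)'; at [26:30] → '(m7)'; at [31:38] → '(miheo)'.
`sub` substitutes '_' at each match site.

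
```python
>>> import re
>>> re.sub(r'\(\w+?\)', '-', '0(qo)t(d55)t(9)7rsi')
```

'0-t-t-7rsi'

Matches: at [1:5] → '(qo)'; at [6:11] → '(d55)'; at [12:15] → '(9)'.
`sub` substitutes '-' at each match site.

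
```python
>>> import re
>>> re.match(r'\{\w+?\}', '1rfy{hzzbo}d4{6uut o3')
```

`re.match` only tries the pattern at the start of the string.
Here position 0 doesn't satisfy it, so the call returns None.

None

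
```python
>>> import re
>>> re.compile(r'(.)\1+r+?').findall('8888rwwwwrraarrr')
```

['8', 'w', 'a']

`\1` is not a pattern — it's the concrete string captured by group 1, re-applied verbatim.
Walking the string: at [0:5] match '8888r', group 1 = '8'; at [5:10] match 'wwwwr', group 1 = 'w'; at [11:14] match 'aar', group 1 = 'a'.
Because there's exactly one group, `findall` drops the full match and keeps group 1 from each hit.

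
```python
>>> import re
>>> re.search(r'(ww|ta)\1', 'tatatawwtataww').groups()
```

The backreference `\1` re-matches whatever the first group consumed, character for character.
Unlike `match`, `search` isn't anchored — it looks for the pattern anywhere in the string.
The match spans [0:4] → 'tata'.
Captured: group 1 = 'ta'.

('ta',)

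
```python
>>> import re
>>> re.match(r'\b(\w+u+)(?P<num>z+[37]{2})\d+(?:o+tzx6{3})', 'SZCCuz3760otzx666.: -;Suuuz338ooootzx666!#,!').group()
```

'SZCCuz3760otzx666'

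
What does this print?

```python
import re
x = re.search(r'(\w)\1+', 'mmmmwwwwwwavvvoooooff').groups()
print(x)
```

('m',)

`\1` has to match the exact text group 1 already captured.
`re.search` tries every starting position until one works.
The match spans [0:4] → 'mmmm'.
Captured: group 1 = 'm'.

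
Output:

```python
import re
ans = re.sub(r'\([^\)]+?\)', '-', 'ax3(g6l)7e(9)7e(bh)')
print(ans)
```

Matches: at [3:8] → '(g6l)'; at [10:13] → '(9)'; at [15:19] → '(bh)'.
`sub` substitutes '-' at each match site.

ax3-7e-7e-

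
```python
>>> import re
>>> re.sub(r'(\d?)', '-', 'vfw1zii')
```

The pattern matches optionally a digit (captured).
Matches: at [0:0] → ''; at [1:1] → ''; at [2:2] → ''; at [3:4] → '1'; at [4:4] → ''; ….
Every occurrence is swapped for '-'.

'-v-f-w--z-i-i-'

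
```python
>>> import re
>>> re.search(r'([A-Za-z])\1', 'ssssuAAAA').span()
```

`\1` is not a pattern — it's the concrete string captured by group 1, re-applied verbatim.
`re.search` scans for the first position where the pattern succeeds.
The match spans [0:2] → 'ss'.
Captured: group 1 = 's'.

(0, 2)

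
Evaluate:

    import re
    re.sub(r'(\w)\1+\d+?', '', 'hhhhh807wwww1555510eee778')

'07078'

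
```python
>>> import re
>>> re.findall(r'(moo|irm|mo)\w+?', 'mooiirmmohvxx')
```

['moo', 'irm']

`|` is ordered: at each position the engine commits to the first alternative that works.
Scanning left to right: at [0:4] match 'mooi', group 1 = 'moo'; at [4:8] match 'irmm', group 1 = 'irm'.
`findall` collects group 1 from each match (2 total).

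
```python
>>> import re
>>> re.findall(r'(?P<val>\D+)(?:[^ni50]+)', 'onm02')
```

Pattern: one or more of a non-digit (captured as 'val'); then one or more of any character except [ni50] (non-capturing group).
`findall` collects group 1 from the one match (1 total).

['on']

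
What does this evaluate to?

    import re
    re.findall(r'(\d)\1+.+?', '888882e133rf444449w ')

After group 1 captures some text, `\1` only succeeds where that same text appears again.
Walking the string: at [0:6] match '888882', group 1 = '8'; at [8:11] match '33r', group 1 = '3'; at [12:18] match '444449', group 1 = '4'.
`findall` collects group 1 from each match (3 total).

['8', '3', '4']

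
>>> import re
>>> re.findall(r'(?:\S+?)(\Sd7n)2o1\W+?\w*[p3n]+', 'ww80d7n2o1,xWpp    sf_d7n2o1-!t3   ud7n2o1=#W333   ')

One capturing group, so `findall` returns just the captured substring from each match — 2 in all.

['0d7n', '_d7n']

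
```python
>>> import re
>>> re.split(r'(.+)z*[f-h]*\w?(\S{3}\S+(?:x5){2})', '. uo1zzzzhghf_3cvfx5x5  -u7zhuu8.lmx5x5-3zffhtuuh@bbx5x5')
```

With a capturing group present, the delimiter's captured portion is kept in the result list.

['', '. uo1zzzzhghf_3cvfx5x5  -u7zhuu8.lmx5x5-3zffhtuu', 'h@bbx5x5', '']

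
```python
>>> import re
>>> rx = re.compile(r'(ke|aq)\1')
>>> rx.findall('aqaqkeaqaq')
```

`\1` is not a pattern — it's the concrete string captured by group 1, re-applied verbatim.
`findall` collects group 1 from each match (2 total).

['aq', 'aq']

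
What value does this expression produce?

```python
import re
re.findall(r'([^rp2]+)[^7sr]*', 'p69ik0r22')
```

The pattern matches one or more of any character except [rp2] (captured); then zero or more of any character except [7sr].
`findall` collects group 1 from the one match (1 total).

['69ik0']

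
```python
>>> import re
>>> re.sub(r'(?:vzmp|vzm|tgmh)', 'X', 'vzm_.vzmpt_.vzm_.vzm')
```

'X_.Xt_.X_.X'

`|` is ordered: at each position the engine commits to the first alternative that works.
Matches: at [0:3] → 'vzm'; at [5:9] → 'vzmp'; at [12:15] → 'vzm'; at [17:20] → 'vzm'.
`sub` substitutes 'X' at each match site.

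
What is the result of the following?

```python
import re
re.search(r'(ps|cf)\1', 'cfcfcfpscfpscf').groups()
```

('cf',)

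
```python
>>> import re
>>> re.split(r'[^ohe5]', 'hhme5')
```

['hh', 'e5']

Pattern: any character except [ohe5].
Matches to split on: at [2:3] → 'm'.
Splitting on the pattern gives 2 pieces.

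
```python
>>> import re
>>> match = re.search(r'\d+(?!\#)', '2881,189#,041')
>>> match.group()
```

Because the assertion is negative and zero-width, positions next to the forbidden text are skipped.
The match spans [0:4] → '2881'.

'2881'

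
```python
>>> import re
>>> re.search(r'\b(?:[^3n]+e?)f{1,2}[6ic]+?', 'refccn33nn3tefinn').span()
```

(0, 4)

The `?` after the quantifier makes it lazy — it takes as little as possible before letting the rest of the pattern try.
The match spans [0:4] → 'refc'.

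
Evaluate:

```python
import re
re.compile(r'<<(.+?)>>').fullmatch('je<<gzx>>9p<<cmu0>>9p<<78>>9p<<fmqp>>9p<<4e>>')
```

`re.fullmatch` requires the pattern to consume the entire string.
Here there's no way to consume every character, so the call returns None.

None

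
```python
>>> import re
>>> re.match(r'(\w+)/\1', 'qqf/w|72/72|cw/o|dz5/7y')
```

After group 1 captures some text, `\1` only succeeds where that same text appears again.
With `match`, the pattern is implicitly anchored at the beginning.
Here the pattern fails at index 0, so the call returns None.

None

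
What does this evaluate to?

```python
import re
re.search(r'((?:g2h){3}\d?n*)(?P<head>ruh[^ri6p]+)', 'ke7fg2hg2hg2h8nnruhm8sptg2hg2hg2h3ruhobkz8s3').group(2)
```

This matches the literal 'g2h' repeated 3 times, then optionally a digit, then zero or more of a literal 'n' (captured); then the literal 'ruh', then one or more of any character except [ri6p] (captured as 'head').
`re.search` tries every starting position until one works.
The match spans [4:22] → 'g2hg2hg2h8nnruhm8s'.
Captured: group 1 = 'g2hg2hg2h8nn', group 2 = 'ruhm8s'.

'ruhm8s'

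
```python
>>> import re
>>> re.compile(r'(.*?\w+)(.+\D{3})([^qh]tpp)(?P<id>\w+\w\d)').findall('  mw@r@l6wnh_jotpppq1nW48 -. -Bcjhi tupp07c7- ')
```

[('  mw', '@r@l6wnh_j', 'otpp', 'pq1nW48')]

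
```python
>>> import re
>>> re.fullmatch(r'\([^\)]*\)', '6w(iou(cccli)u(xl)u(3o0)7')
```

For `fullmatch`, every character of the input must be accounted for by the pattern.
Here the string isn't matched end-to-end, so the call returns None.

None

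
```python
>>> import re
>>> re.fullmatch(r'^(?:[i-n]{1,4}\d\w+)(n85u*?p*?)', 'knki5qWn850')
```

The pattern matches anchored at the start of the string; then 1 to 4 of a character in [i-n], then a digit, then one or more of a word character (non-capturing group); then the literal 'n85', then zero or more of the literal 'u' (lazy), then zero or more of a literal 'p' (lazy) (captured).
`re.fullmatch` requires the pattern to consume the entire string.
Here the pattern can't cover the whole string, so the call returns None.

None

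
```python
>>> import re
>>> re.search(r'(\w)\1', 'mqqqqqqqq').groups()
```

After group 1 captures some text, `\1` only succeeds where that same text appears again.
`re.search` tries every starting position until one works.
The match spans [1:3] → 'qq'.
Captured: group 1 = 'q'.

('q',)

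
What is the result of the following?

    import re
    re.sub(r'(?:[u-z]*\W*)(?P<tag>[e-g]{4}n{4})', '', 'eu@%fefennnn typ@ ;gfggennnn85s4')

'e typ@ ;g85s4'

Each match is replaced by ''.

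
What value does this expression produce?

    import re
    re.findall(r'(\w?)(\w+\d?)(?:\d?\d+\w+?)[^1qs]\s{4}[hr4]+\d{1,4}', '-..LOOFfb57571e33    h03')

Pattern: optionally a word character (captured); then one or more of a word character, then optionally a digit (captured); then optionally a digit, then one or more of a digit, then one or more of a word character (lazy) (non-capturing group); then any character except [1qs], then exactly 4 of whitespace, then one or more of one of [hr4]; then 1 to 4 of a digit.
Walking the string: at [3:24] match 'LOOFfb57571e33    h03', groups = ('L', 'OOFfb5757').
`findall` packs the 2 group values into a tuple for every match.

[('L', 'OOFfb5757')]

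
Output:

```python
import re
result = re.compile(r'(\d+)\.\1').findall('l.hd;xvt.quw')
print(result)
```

[]

`findall` collects group 1 from each match (0 total).
Nothing in the string satisfies the pattern, so the list is empty.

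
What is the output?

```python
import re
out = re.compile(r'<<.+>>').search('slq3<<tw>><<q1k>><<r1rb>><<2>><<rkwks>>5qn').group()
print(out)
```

<<tw>><<q1k>><<r1rb>><<2>><<rkwks>>

`search` walks the string left to right and returns the first match it finds.
The match spans [4:39] → '<<tw>><<q1k>><<r1rb>><<2>><<rkwks>>'.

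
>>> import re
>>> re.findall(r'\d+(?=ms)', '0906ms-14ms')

['0906', '14']

The lookaround is zero-width — it requires the adjacent text to match without consuming it, so the asserted text isn't part of the match.
Scanning left to right: at [0:4] → '0906'; at [7:9] → '14'.
Since nothing is captured, `findall` lists the 2 matched substrings directly.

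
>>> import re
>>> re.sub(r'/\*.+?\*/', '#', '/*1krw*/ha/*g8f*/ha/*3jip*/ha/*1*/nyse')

'#ha#ha#ha#nyse'

Matches: at [0:8] → '/*1krw*/'; at [10:17] → '/*g8f*/'; at [19:27] → '/*3jip*/'; at [29:34] → '/*1*/'.
`sub` substitutes '#' at each match site.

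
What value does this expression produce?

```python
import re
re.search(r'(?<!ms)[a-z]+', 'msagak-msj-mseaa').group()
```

'msagak'

The negative lookahead/lookbehind blocks any match where the forbidden context is present.
Unlike `match`, `search` isn't anchored — it looks for the pattern anywhere in the string.
The match spans [0:6] → 'msagak'.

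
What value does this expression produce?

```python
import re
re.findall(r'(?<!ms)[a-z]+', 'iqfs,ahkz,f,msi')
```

The negative lookaround is zero-width — it rules out positions where the adjacent text would match, without consuming anything.
`findall` yields the raw match text (4 of them) because the pattern has no groups.

['iqfs', 'ahkz', 'f', 'msi']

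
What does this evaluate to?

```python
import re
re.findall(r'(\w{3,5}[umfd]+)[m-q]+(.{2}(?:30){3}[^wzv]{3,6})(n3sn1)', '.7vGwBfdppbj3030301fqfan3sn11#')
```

Multiple groups make `findall` return tuples — one 3-tuple for the one match.

[('7vGwBfd', 'bj3030301fqfa', 'n3sn1')]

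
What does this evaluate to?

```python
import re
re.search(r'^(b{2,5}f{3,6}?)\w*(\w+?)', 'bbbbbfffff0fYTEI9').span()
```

(0, 17)

The match spans [0:17] → 'bbbbbfffff0fYTEI9'.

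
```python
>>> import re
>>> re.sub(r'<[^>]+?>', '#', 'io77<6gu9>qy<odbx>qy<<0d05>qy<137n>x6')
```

Each match is replaced by '#'.

'io77#qy#qy#qy#x6'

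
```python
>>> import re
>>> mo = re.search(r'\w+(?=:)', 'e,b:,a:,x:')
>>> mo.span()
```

(2, 3)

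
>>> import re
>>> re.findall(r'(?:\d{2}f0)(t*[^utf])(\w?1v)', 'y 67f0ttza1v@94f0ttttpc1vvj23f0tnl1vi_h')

[('ttz', 'a1v'), ('ttttp', 'c1v'), ('tn', 'l1v')]

The pattern matches exactly 2 of a digit, then the literal 'f0' (non-capturing group); then zero or more of the literal 't', then any character except [utf] (captured); then optionally a word character, then the literal '1v' (captured).
Scanning left to right: at [2:12] match '67f0ttza1v', groups = ('ttz', 'a1v'); at [13:25] match '94f0ttttpc1v', groups = ('ttttp', 'c1v'); at [27:36] match '23f0tnl1v', groups = ('tn', 'l1v').
2 groups means each result is a tuple of 2 captured strings — 3 here.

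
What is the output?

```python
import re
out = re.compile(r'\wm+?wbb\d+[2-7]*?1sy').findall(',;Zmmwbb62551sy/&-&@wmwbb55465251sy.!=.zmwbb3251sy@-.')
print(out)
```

['Zmmwbb62551sy', 'wmwbb55465251sy', 'zmwbb3251sy']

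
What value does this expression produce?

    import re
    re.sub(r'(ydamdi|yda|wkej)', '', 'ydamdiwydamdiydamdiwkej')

'w'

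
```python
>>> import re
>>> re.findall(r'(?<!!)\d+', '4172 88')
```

A negative assertion filters positions out without eating any characters.
Matches: at [0:4] → '4172'; at [5:7] → '88'.
`findall` yields the raw match text (2 of them) because the pattern has no groups.

['4172', '88']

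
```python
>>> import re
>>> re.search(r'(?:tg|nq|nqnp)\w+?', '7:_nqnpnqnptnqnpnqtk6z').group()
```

'nqn'

The regex engine tests alternatives in the order written; an earlier branch that matches wins even if a later one would match more.
The match spans [3:6] → 'nqn'.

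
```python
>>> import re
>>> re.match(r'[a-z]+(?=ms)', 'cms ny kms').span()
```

(0, 1)

Because the assertion is zero-width, the text it checks is not consumed and won't appear in the result.
`match` is anchored at position 0; if the pattern doesn't fit there, it returns None.
The match spans [0:1] → 'c'.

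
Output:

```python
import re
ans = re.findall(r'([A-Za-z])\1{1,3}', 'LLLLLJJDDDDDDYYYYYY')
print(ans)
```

The backreference `\1` re-matches whatever the first group consumed, character for character.
With a single group, `findall` returns only what that group captured — 6 items.

['L', 'J', 'D', 'D', 'Y', 'Y']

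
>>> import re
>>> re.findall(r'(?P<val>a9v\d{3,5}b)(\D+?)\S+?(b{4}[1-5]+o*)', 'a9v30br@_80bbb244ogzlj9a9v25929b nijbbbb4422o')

[('a9v25929b', ' ', 'bbbb4422o')]

This matches the literal 'a9v', then 3 to 5 of a digit, then a literal 'b' (captured as 'val'); then one or more of a non-digit (lazy) (captured); then one or more of a non-whitespace character (lazy); then exactly 4 of the literal 'b', then one or more of a character in [1-5], then zero or more of the literal 'o' (captured).
A `+?`/`*?`/`{m,n}?` starts at its minimum and grows only as far as needed for what follows to match.
Walking the string: at [23:45] match 'a9v25929b nijbbbb4422o', groups = ('a9v25929b', ' ', 'bbbb4422o').
Multiple groups make `findall` return tuples — one 3-tuple for the one match.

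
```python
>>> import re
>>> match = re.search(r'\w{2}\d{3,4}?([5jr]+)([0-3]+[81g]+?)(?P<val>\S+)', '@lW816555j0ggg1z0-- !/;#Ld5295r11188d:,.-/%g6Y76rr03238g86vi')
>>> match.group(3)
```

The match spans [1:19] → 'lW816555j0ggg1z0--'.
Captured: group 1 = '555j', group 2 = '0g', group 3 = 'gg1z0--'.

'gg1z0--'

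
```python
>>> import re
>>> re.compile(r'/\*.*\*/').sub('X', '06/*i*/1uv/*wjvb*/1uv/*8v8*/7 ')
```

'06X7 '

Matches: at [2:28] → '/*i*/1uv/*wjvb*/1uv/*8v8*/'.
Every occurrence is swapped for 'X'.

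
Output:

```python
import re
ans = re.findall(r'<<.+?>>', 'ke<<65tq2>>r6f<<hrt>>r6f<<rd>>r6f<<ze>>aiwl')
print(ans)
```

['<<65tq2>>', '<<hrt>>', '<<rd>>', '<<ze>>']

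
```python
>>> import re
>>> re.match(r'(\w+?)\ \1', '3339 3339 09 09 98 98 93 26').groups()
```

('3339',)

The match spans [0:9] → '3339 3339'.
Captured: group 1 = '3339'.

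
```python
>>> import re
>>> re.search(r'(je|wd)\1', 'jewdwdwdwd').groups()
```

('wd',)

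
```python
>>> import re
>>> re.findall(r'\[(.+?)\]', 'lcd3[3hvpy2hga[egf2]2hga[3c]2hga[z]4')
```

Scanning left to right: at [4:20] match '[3hvpy2hga[egf2]', group 1 = '3hvpy2hga[egf2'; at [24:28] match '[3c]', group 1 = '3c'; at [32:35] match '[z]', group 1 = 'z'.
With a single group, `findall` returns only what that group captured — 3 items.

['3hvpy2hga[egf2', '3c', 'z']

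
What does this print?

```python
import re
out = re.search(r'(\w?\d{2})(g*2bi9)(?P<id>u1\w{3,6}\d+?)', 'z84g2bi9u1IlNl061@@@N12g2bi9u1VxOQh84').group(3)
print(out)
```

u1IlNl061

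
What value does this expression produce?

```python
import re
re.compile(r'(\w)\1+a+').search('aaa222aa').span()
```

`\1` is not a pattern — it's the concrete string captured by group 1, re-applied verbatim.
`search` walks the string left to right and returns the first match it finds.
The match spans [0:3] → 'aaa'.
Captured: group 1 = 'a'.

(0, 3)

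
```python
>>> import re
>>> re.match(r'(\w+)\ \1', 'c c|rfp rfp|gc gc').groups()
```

('c',)

The backreference `\1` re-matches whatever the first group consumed, character for character.
`match` is anchored at position 0; if the pattern doesn't fit there, it returns None.
The match spans [0:3] → 'c c'.
Captured: group 1 = 'c'.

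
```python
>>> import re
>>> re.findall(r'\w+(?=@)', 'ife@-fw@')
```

The `(?=…)`/`(?<=…)` assertion just peeks at neighbouring text; it doesn't advance the match position.
With no groups in the pattern, `findall` gives back each whole match — 2 here.

['ife', 'fw']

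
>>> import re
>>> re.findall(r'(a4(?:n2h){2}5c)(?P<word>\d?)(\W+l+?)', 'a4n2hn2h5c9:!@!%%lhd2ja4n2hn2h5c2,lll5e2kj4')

With 3 capturing groups, `findall` returns a 3-tuple per match.

[('a4n2hn2h5c', '9', ':!@!%%l'), ('a4n2hn2h5c', '2', ',l')]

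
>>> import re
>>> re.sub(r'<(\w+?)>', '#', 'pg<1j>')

'pg#'

`sub` substitutes '#' at each match site.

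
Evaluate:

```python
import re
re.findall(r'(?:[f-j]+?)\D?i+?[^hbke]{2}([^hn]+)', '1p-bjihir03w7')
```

['3w7']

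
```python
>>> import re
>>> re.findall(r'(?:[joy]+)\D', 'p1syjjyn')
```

No capturing groups, so `findall` returns the 1 full match string.

['yjjyn']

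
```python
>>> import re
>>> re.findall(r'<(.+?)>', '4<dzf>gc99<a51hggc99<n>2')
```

A `+?`/`*?`/`{m,n}?` starts at its minimum and grows only as far as needed for what follows to match.
Matches: at [1:6] match '<dzf>', group 1 = 'dzf'; at [10:23] match '<a51hggc99<n>', group 1 = 'a51hggc99<n'.
One capturing group, so `findall` returns just the captured substring from each match — 2 in all.

['dzf', 'a51hggc99<n']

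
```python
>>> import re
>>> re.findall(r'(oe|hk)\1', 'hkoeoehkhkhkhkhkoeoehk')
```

A backreference is literal: `\1` must see the identical characters the first group matched.
Matches: at [2:6] match 'oeoe', group 1 = 'oe'; at [6:10] match 'hkhk', group 1 = 'hk'; at [10:14] match 'hkhk', group 1 = 'hk'; at [16:20] match 'oeoe', group 1 = 'oe'.
Because there's exactly one group, `findall` drops the full match and keeps group 1 from each hit.

['oe', 'hk', 'hk', 'oe']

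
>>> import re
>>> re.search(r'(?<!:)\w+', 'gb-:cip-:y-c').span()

`(?!…)`/`(?<!…)` only lets a position through if the neighbouring text does NOT match; no characters are consumed.
Unlike `match`, `search` isn't anchored — it looks for the pattern anywhere in the string.
The match spans [0:2] → 'gb'.

(0, 2)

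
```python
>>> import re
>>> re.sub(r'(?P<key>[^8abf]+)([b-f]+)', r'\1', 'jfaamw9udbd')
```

The pattern matches one or more of any character except [8abf] (captured as 'key'); then one or more of a character in [b-f] (captured).
The replacement refers to a captured group, so each match is rewritten using its own captured text.

'jaamw9ud'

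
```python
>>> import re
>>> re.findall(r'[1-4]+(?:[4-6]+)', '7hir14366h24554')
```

['14366', '24554']

The pattern matches one or more of a character in [1-4]; then one or more of a character in [4-6] (non-capturing group).
Scanning left to right: at [4:9] → '14366'; at [10:15] → '24554'.
Since nothing is captured, `findall` lists the 2 matched substrings directly.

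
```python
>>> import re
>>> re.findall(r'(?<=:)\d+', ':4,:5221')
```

['4', '5221']

Because the assertion is zero-width, the text it checks is not consumed and won't appear in the result.
Walking the string: at [1:2] → '4'; at [4:8] → '5221'.
With no groups in the pattern, `findall` gives back each whole match — 2 here.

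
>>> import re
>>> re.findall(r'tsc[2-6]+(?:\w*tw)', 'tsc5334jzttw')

['tsc5334jzttw']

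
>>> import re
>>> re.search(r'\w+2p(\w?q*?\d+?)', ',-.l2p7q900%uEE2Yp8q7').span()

(3, 9)

A non-greedy quantifier consumes as few characters as it can — just enough that the remainder of the pattern still matches from where it stops; whatever follows it matches normally.
The match spans [3:9] → 'l2p7q9'.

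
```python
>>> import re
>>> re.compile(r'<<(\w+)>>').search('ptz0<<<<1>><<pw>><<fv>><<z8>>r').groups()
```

('1',)

`search` walks the string left to right and returns the first match it finds.
The match spans [6:11] → '<<1>>'.
Captured: group 1 = '1'.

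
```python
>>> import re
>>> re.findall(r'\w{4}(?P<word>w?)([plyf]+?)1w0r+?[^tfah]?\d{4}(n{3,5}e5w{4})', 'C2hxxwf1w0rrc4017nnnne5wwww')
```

[('w', 'f', 'nnnne5wwww')]

3 groups means the one result is a tuple of 3 captured strings — 1 here.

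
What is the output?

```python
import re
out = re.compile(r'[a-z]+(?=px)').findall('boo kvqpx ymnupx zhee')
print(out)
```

['kvq', 'ymnu']

The positive lookaround only admits positions where the adjacent text matches; those characters stay outside the span.
Since nothing is captured, `findall` lists the 2 matched substrings directly.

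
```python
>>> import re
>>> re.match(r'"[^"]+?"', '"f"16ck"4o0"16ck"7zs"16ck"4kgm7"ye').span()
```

(0, 3)

`match` is anchored at position 0; if the pattern doesn't fit there, it returns None.
The match spans [0:3] → '"f"'.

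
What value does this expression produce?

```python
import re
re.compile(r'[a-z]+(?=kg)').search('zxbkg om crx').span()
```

(0, 3)

The lookaround is zero-width — it requires the adjacent text to match without consuming it, so the asserted text isn't part of the match.
The match spans [0:3] → 'zxb'.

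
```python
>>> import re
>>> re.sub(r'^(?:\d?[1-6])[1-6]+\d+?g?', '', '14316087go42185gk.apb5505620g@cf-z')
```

Pattern: anchored at the start of the string; then optionally a digit, then a character in [1-6] (non-capturing group); then one or more of a character in [1-6], then one or more of a digit (lazy), then optionally the literal 'g'.
Each match is replaced by ''.

'87go42185gk.apb5505620g@cf-z'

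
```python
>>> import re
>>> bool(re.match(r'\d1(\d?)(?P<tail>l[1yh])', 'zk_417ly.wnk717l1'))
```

The pattern matches a digit, then a literal '1'; then optionally a digit (captured); then the literal 'l', then one of [1yh] (captured as 'tail').
`re.match` only tries the pattern at the start of the string.
Here the string doesn't start with a match, so the call returns None, and `bool(None)` is False.

False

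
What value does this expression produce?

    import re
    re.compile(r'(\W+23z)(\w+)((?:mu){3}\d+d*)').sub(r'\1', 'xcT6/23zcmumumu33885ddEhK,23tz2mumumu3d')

'xcT6/23zEhK,23tz2mumumu3d'

Pattern: one or more of a non-word character, then the literal '23z' (captured); then one or more of a word character (captured); then the literal 'mu' repeated 3 times, then one or more of a digit, then zero or more of the literal 'd' (captured).
Matches: at [4:22] → '/23zcmumumu33885dd'.
The replacement refers to a captured group, so each match is rewritten using its own captured text.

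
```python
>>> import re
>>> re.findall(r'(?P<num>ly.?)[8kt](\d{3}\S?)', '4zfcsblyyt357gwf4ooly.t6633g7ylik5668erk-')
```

[('lyy', '357g'), ('ly.', '6633')]

`findall` packs the 2 group values into a tuple for every match.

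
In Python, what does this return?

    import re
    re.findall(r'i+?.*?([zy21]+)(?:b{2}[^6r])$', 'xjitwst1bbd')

['1']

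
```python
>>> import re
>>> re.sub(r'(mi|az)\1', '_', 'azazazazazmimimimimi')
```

'__az__mi'

`\1` is not a pattern — it's the concrete string captured by group 1, re-applied verbatim.
Every occurrence is swapped for '_'.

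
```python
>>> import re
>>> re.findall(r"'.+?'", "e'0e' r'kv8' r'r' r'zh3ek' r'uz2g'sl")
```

The `?` after the quantifier makes it lazy — it takes as little as possible before letting the rest of the pattern try.
No capturing groups, so `findall` returns the 5 full match strings.

["'0e'", "'kv8'", "'r'", "'zh3ek'", "'uz2g'"]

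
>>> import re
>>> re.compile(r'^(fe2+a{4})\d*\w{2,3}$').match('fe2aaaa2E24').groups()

The match spans [0:11] → 'fe2aaaa2E24'.
Captured: group 1 = 'fe2aaaa'.

('fe2aaaa',)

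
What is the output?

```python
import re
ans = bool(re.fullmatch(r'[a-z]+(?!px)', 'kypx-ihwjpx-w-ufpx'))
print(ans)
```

`(?!…)`/`(?<!…)` only lets a position through if the neighbouring text does NOT match; no characters are consumed.
For `fullmatch`, every character of the input must be accounted for by the pattern.
Here the pattern can't cover the whole string, so the call returns None, and `bool(None)` is False.

False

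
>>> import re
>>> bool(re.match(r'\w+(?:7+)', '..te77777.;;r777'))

False

This matches one or more of a word character; then one or more of a literal '7' (non-capturing group).
With `match`, the pattern is implicitly anchored at the beginning.
Here the pattern fails at index 0, so the call returns None, and `bool(None)` is False.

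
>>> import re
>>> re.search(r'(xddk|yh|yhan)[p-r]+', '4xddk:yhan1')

Here nothing in the string fits, so the call returns None.

None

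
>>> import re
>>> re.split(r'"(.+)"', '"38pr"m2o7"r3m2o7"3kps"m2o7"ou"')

['', '38pr"m2o7"r3m2o7"3kps"m2o7"ou', '']

Because the pattern has a capturing group, `split` also inserts each captured text between the pieces.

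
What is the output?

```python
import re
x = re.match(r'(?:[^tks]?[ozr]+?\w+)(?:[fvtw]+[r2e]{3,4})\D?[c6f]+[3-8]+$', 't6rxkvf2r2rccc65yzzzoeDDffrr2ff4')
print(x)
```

None

This matches optionally any character except [tks], then one or more of one of [ozr] (lazy), then one or more of a word character (non-capturing group); then one or more of one of [fvtw], then 3 to 4 of one of [r2e] (non-capturing group); then optionally a non-digit, then one or more of one of [c6f]; then one or more of a character in [3-8]; then anchored at the end.
`match` is anchored at position 0; if the pattern doesn't fit there, it returns None.
Here the string doesn't start with a match, so the call returns None.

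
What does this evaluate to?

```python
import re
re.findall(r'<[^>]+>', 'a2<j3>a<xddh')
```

['<j3>']

With no groups in the pattern, `findall` gives back each whole match — 1 here.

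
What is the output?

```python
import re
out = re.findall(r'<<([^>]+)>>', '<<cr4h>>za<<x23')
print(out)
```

['cr4h']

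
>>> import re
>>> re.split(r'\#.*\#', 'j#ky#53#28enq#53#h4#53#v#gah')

Matches to split on: at [1:25] → '#ky#53#28enq#53#h4#53#v#'.
The string is cut at each match, leaving 2 pieces.

['j', 'gah']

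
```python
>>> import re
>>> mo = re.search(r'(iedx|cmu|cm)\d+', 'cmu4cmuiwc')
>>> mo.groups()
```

('cmu',)

`search` walks the string left to right and returns the first match it finds.
The match spans [0:4] → 'cmu4'.
Captured: group 1 = 'cmu'.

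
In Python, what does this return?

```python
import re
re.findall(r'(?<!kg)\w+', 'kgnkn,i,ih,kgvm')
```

`(?!…)`/`(?<!…)` only lets a position through if the neighbouring text does NOT match; no characters are consumed.
With no groups in the pattern, `findall` gives back each whole match — 4 here.

['kgnkn', 'i', 'ih', 'kgvm']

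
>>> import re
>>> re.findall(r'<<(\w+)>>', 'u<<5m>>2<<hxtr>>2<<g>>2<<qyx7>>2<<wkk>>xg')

Because there's exactly one group, `findall` drops the full match and keeps group 1 from each hit.

['5m', 'hxtr', 'g', 'qyx7', 'wkk']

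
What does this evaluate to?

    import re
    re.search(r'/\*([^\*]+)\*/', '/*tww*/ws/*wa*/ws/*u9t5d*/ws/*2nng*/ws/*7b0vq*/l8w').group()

`search` walks the string left to right and returns the first match it finds.
The match spans [0:7] → '/*tww*/'.
Captured: group 1 = 'tww'.

'/*tww*/'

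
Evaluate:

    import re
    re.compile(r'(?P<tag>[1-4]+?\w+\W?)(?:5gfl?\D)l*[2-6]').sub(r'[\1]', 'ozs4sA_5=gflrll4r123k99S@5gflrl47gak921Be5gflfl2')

'ozs4sA_5=gflrll[4r123k99S@]7gak9[21Be]'

`\1` in the replacement pulls in group 1's text for each match.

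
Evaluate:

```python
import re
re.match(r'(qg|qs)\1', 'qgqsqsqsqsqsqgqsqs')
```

None

The backreference `\1` re-matches whatever the first group consumed, character for character.
`re.match` won't scan ahead — the pattern has to work from the very first character.
Here position 0 doesn't satisfy it, so the call returns None.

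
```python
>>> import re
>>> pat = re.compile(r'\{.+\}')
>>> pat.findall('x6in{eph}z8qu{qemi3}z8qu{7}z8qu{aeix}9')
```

['{eph}z8qu{qemi3}z8qu{7}z8qu{aeix}']

With no groups in the pattern, `findall` gives back each whole match — 1 here.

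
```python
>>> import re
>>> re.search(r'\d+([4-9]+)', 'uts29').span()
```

This matches one or more of a digit; then one or more of a character in [4-9] (captured).
Unlike `match`, `search` isn't anchored — it looks for the pattern anywhere in the string.
The match spans [3:5] → '29'.
Captured: group 1 = '9'.

(3, 5)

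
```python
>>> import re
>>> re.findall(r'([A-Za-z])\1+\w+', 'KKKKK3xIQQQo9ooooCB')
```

A backreference is literal: `\1` must see the identical characters the first group matched.
`findall` collects group 1 from the one match (1 total).

['K']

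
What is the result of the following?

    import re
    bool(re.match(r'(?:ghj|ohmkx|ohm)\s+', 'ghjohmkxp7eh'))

`re.match` only tries the pattern at the start of the string.
Here the string doesn't start with a match, so the call returns None, and `bool(None)` is False.

False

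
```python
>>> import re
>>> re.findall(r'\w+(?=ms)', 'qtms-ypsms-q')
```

['qt', 'yps']

The `(?=…)`/`(?<=…)` assertion just peeks at neighbouring text; it doesn't advance the match position.
Scanning left to right: at [0:2] → 'qt'; at [5:8] → 'yps'.
With no groups in the pattern, `findall` gives back each whole match — 2 here.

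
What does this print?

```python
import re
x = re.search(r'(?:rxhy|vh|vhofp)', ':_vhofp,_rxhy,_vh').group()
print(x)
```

vh

`|` is ordered: at each position the engine commits to the first alternative that works.
`re.search` tries every starting position until one works.
The match spans [2:4] → 'vh'.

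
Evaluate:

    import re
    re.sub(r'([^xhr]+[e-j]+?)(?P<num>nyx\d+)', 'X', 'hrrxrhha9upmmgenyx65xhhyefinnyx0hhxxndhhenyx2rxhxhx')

'hrrxrhhXxhhyefinnyx0hhxxXrxhxhx'

The pattern matches one or more of any character except [xhr], then one or more of a character in [e-j] (lazy) (captured); then the literal 'nyx', then one or more of a digit (captured as 'num').
`sub` substitutes 'X' at each match site.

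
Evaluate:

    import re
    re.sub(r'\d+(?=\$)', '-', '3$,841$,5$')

The lookaround is zero-width — it requires the adjacent text to match without consuming it, so the asserted text isn't part of the match.
Each match is replaced by '-'.

'-$,-$,-$'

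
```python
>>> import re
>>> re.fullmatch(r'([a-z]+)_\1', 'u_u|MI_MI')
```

`re.fullmatch` requires the pattern to consume the entire string.
Here the string isn't matched end-to-end, so the call returns None.

None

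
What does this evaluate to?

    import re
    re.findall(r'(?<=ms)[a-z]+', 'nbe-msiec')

['iec']

Lookahead/lookbehind check context without consuming it, so the matched span excludes the asserted characters.
Scanning left to right: at [6:9] → 'iec'.
No capturing groups, so `findall` returns the 1 full match string.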